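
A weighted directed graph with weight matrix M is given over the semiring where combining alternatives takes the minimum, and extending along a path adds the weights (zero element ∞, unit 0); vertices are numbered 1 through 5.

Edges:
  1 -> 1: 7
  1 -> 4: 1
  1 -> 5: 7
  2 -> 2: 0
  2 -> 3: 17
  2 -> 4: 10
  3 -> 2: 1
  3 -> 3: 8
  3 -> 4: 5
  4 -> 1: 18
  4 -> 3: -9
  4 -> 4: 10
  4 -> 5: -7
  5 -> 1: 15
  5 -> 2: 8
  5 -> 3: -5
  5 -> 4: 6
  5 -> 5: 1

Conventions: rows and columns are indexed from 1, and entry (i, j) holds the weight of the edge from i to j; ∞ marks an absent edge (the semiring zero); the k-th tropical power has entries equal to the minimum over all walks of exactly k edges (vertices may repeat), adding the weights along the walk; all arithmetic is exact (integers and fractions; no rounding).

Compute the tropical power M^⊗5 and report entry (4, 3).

M^⊗2:
  [14, 15, -8, 8, -6]
  [28, 0, 1, 10, 3]
  [23, 1, -4, 11, -2]
  [8, -8, -12, -4, -6]
  [16, -4, -4, 0, -1]
M^⊗3:
  [9, -7, -11, -3, -5]
  [18, 0, -2, 6, 3]
  [13, -3, -7, 1, -1]
  [9, -11, -13, -7, -11]
  [14, -4, -9, 1, -7]
M^⊗4:
  [10, -10, -12, -6, -10]
  [18, -1, -3, 3, -1]
  [14, -6, -8, -2, -6]
  [4, -12, -16, -8, -14]
  [8, -8, -12, -4, -6]
M^⊗5:
  [5, -11, -15, -7, -13]
  [14, -2, -6, 2, -4]
  [9, -7, -11, -3, -9]
  [1, -15, -19, -11, -15]
  [9, -11, -13, -7, -11]
Key observation: the optimum is the walk 4->5->3->4->5->3, with weight (-7) + (-5) + 5 + (-7) + (-5) = -19.
Optimal value attained by: walk 4->5->3->4->5->3.
Answer: (M^⊗5)[4][3] = -19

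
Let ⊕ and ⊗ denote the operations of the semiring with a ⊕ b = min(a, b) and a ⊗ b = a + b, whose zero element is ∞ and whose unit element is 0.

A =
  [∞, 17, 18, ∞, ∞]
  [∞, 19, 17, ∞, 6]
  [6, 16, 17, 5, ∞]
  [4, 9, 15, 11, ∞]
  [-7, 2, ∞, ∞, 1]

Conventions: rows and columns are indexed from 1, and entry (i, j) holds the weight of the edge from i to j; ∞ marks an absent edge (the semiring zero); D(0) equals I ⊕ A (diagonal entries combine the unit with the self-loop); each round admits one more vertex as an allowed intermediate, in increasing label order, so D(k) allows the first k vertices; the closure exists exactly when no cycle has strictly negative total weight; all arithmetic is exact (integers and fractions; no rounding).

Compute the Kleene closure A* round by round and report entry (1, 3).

D(0):
  [0, 17, 18, ∞, ∞]
  [∞, 0, 17, ∞, 6]
  [6, 16, 0, 5, ∞]
  [4, 9, 15, 0, ∞]
  [-7, 2, ∞, ∞, 0]
D(1):
  [0, 17, 18, ∞, ∞]
  [∞, 0, 17, ∞, 6]
  [6, 16, 0, 5, ∞]
  [4, 9, 15, 0, ∞]
  [-7, 2, 11, ∞, 0]
D(2):
  [0, 17, 18, ∞, 23]
  [∞, 0, 17, ∞, 6]
  [6, 16, 0, 5, 22]
  [4, 9, 15, 0, 15]
  [-7, 2, 11, ∞, 0]
D(3):
  [0, 17, 18, 23, 23]
  [23, 0, 17, 22, 6]
  [6, 16, 0, 5, 22]
  [4, 9, 15, 0, 15]
  [-7, 2, 11, 16, 0]
D(4):
  [0, 17, 18, 23, 23]
  [23, 0, 17, 22, 6]
  [6, 14, 0, 5, 20]
  [4, 9, 15, 0, 15]
  [-7, 2, 11, 16, 0]
D(5):
  [0, 17, 18, 23, 23]
  [-1, 0, 17, 22, 6]
  [6, 14, 0, 5, 20]
  [4, 9, 15, 0, 15]
  [-7, 2, 11, 16, 0]
Answer: A*[1][3] = 18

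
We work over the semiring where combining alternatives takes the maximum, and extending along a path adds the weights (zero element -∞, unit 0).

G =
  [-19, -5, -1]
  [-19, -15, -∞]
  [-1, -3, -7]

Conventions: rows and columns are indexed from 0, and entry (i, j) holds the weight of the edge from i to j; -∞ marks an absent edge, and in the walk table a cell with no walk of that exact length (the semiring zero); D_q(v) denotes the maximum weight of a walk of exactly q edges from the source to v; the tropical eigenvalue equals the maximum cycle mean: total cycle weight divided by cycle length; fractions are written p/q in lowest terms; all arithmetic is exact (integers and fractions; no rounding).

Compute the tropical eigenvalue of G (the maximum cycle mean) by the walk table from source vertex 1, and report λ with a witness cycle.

q=0: [-∞, 0, -∞]
q=1: [-19, -15, -∞]
q=2: [-34, -24, -20]
q=3: [-21, -23, -27]
Optimal cycle mean attained by: cycle 0->2->0, total (-1) + (-1), length 2.
Answer: λ = -1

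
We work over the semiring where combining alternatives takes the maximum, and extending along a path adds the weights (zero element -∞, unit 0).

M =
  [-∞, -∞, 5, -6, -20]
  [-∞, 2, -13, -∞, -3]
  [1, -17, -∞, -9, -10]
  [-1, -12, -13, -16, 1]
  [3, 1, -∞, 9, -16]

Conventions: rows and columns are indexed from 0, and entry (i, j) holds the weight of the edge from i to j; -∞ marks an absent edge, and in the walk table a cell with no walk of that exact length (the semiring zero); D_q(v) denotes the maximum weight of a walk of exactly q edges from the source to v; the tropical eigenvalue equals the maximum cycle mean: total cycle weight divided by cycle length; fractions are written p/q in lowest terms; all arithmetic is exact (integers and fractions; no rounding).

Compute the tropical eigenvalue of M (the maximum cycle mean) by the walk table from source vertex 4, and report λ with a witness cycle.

q=0: [-∞, -∞, -∞, -∞, 0]
q=1: [3, 1, -∞, 9, -16]
q=2: [8, 3, 8, -3, 10]
q=3: [13, 11, 13, 19, 0]
q=4: [18, 13, 18, 9, 20]
q=5: [23, 21, 23, 29, 10]
Optimal cycle mean attained by: cycle 3->4->3, total 1 + 9, length 2.
Answer: λ = 5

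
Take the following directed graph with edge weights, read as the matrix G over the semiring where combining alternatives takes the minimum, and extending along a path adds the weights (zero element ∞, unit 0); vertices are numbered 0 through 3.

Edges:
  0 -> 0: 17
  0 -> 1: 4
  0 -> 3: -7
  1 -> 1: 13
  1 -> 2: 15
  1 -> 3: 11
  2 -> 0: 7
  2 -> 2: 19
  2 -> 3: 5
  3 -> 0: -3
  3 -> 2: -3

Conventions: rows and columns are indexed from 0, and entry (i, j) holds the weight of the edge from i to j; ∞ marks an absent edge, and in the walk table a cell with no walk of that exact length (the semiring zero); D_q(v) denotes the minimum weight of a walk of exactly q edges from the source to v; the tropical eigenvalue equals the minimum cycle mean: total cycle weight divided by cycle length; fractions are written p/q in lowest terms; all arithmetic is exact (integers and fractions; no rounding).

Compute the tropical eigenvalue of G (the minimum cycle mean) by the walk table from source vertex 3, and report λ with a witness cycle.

q=0: [∞, ∞, ∞, 0]
q=1: [-3, ∞, -3, ∞]
q=2: [4, 1, 16, -10]
q=3: [-13, 8, -13, -3]
q=4: [-6, -9, -6, -20]
Optimal cycle mean attained by: cycle 0->3->0, total (-7) + (-3), length 2.
Answer: λ = -5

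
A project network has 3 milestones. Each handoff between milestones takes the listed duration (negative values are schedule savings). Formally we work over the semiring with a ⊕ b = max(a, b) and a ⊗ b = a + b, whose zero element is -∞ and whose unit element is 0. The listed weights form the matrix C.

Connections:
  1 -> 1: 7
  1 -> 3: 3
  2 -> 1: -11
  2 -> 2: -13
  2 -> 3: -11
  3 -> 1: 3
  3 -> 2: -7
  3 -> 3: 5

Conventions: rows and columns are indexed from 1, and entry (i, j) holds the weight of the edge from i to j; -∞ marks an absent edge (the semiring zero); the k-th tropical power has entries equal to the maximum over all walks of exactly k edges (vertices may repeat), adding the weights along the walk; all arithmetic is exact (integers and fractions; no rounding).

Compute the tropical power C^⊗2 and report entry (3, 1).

C^⊗2:
  [14, -4, 10]
  [-4, -18, -6]
  [10, -2, 10]
Key observation: the optimum is the walk 3->1->1, with weight 3 + 7 = 10.
Optimal value attained by: walk 3->1->1.
Answer: (C^⊗2)[3][1] = 10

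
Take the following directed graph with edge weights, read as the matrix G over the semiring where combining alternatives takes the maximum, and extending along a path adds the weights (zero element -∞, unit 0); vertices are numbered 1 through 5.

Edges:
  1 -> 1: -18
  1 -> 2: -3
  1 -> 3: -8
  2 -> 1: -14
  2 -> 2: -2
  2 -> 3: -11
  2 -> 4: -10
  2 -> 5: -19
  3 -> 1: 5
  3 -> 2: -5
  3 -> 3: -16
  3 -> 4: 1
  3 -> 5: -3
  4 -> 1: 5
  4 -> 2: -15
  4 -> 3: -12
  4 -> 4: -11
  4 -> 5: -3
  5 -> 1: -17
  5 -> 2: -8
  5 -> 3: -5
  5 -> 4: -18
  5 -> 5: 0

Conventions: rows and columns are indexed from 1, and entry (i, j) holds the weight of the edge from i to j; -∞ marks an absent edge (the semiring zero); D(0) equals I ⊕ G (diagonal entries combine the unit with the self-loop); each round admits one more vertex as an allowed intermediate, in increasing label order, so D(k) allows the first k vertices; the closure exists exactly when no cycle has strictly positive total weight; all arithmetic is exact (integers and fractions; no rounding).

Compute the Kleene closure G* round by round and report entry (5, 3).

D(0):
  [0, -3, -8, -∞, -∞]
  [-14, 0, -11, -10, -19]
  [5, -5, 0, 1, -3]
  [5, -15, -12, 0, -3]
  [-17, -8, -5, -18, 0]
D(1):
  [0, -3, -8, -∞, -∞]
  [-14, 0, -11, -10, -19]
  [5, 2, 0, 1, -3]
  [5, 2, -3, 0, -3]
  [-17, -8, -5, -18, 0]
D(2):
  [0, -3, -8, -13, -22]
  [-14, 0, -11, -10, -19]
  [5, 2, 0, 1, -3]
  [5, 2, -3, 0, -3]
  [-17, -8, -5, -18, 0]
D(3):
  [0, -3, -8, -7, -11]
  [-6, 0, -11, -10, -14]
  [5, 2, 0, 1, -3]
  [5, 2, -3, 0, -3]
  [0, -3, -5, -4, 0]
D(4):
  [0, -3, -8, -7, -10]
  [-5, 0, -11, -10, -13]
  [6, 3, 0, 1, -2]
  [5, 2, -3, 0, -3]
  [1, -2, -5, -4, 0]
D(5):
  [0, -3, -8, -7, -10]
  [-5, 0, -11, -10, -13]
  [6, 3, 0, 1, -2]
  [5, 2, -3, 0, -3]
  [1, -2, -5, -4, 0]
Answer: G*[5][3] = -5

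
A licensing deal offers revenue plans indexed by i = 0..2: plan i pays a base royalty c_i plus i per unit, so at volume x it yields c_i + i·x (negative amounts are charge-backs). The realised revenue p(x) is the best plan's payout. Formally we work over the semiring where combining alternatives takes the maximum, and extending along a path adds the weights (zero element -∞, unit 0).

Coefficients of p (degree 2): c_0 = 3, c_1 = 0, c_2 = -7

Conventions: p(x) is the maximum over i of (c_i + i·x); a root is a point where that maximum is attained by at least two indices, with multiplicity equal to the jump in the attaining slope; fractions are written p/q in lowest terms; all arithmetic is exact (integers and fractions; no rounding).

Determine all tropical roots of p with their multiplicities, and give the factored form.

hull edge (i=0, c=3) to (i=1, c=0): slope -3, span 1
hull edge (i=1, c=0) to (i=2, c=-7): slope -7, span 1
Factored form: p(x) = -7 ⊗ (x ⊕ 3) ⊗ (x ⊕ 7)
Answer: roots = 3 (mult 1), 7 (mult 1)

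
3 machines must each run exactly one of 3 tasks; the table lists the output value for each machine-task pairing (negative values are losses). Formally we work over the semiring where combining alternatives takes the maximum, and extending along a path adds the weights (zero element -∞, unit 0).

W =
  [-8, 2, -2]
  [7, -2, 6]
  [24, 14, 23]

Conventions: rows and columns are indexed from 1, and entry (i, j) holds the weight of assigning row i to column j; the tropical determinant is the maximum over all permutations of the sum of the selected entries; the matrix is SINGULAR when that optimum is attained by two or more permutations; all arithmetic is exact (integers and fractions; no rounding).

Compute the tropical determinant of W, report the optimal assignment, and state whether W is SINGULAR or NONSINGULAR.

σ = (1, 2, 3): (-8) + (-2) + 23 = 13
σ = (1, 3, 2): (-8) + 6 + 14 = 12
σ = (2, 1, 3): 2 + 7 + 23 = 32
σ = (2, 3, 1): 2 + 6 + 24 = 32
σ = (3, 1, 2): (-2) + 7 + 14 = 19
σ = (3, 2, 1): (-2) + (-2) + 24 = 20
Optimal value attained by: σ = (2, 1, 3).
Answer: det⊕(W) = 32; verdict: SINGULAR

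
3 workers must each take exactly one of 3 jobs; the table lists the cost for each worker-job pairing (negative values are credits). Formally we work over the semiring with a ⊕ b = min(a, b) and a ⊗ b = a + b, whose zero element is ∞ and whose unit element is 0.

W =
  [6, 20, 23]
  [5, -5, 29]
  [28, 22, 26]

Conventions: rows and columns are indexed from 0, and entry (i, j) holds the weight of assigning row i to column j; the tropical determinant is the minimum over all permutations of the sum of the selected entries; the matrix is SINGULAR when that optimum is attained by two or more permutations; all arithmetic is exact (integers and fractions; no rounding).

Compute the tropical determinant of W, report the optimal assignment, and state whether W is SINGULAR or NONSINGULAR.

σ = (0, 1, 2): 6 + (-5) + 26 = 27
σ = (0, 2, 1): 6 + 29 + 22 = 57
σ = (1, 0, 2): 20 + 5 + 26 = 51
σ = (1, 2, 0): 20 + 29 + 28 = 77
σ = (2, 0, 1): 23 + 5 + 22 = 50
σ = (2, 1, 0): 23 + (-5) + 28 = 46
Optimal value attained by: σ = (0, 1, 2).
Answer: det⊕(W) = 27; verdict: NONSINGULAR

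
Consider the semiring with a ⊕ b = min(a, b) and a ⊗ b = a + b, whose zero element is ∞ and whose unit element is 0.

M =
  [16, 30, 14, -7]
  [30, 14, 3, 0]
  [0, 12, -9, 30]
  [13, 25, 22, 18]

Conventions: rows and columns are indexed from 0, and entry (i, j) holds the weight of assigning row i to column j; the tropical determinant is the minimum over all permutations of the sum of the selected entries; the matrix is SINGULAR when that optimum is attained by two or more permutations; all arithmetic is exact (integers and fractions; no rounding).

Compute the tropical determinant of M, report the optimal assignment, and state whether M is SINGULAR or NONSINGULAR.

σ = (0, 1, 2, 3): 16 + 14 + (-9) + 18 = 39
σ = (0, 1, 3, 2): 16 + 14 + 30 + 22 = 82
σ = (0, 2, 1, 3): 16 + 3 + 12 + 18 = 49
σ = (0, 2, 3, 1): 16 + 3 + 30 + 25 = 74
σ = (0, 3, 1, 2): 16 + 0 + 12 + 22 = 50
σ = (0, 3, 2, 1): 16 + 0 + (-9) + 25 = 32
σ = (1, 0, 2, 3): 30 + 30 + (-9) + 18 = 69
σ = (1, 0, 3, 2): 30 + 30 + 30 + 22 = 112
σ = (1, 2, 0, 3): 30 + 3 + 0 + 18 = 51
σ = (1, 2, 3, 0): 30 + 3 + 30 + 13 = 76
σ = (1, 3, 0, 2): 30 + 0 + 0 + 22 = 52
σ = (1, 3, 2, 0): 30 + 0 + (-9) + 13 = 34
σ = (2, 0, 1, 3): 14 + 30 + 12 + 18 = 74
σ = (2, 0, 3, 1): 14 + 30 + 30 + 25 = 99
σ = (2, 1, 0, 3): 14 + 14 + 0 + 18 = 46
σ = (2, 1, 3, 0): 14 + 14 + 30 + 13 = 71
σ = (2, 3, 0, 1): 14 + 0 + 0 + 25 = 39
σ = (2, 3, 1, 0): 14 + 0 + 12 + 13 = 39
σ = (3, 0, 1, 2): (-7) + 30 + 12 + 22 = 57
σ = (3, 0, 2, 1): (-7) + 30 + (-9) + 25 = 39
σ = (3, 1, 0, 2): (-7) + 14 + 0 + 22 = 29
σ = (3, 1, 2, 0): (-7) + 14 + (-9) + 13 = 11
σ = (3, 2, 0, 1): (-7) + 3 + 0 + 25 = 21
σ = (3, 2, 1, 0): (-7) + 3 + 12 + 13 = 21
Optimal value attained by: σ = (3, 1, 2, 0).
Answer: det⊕(M) = 11; verdict: NONSINGULAR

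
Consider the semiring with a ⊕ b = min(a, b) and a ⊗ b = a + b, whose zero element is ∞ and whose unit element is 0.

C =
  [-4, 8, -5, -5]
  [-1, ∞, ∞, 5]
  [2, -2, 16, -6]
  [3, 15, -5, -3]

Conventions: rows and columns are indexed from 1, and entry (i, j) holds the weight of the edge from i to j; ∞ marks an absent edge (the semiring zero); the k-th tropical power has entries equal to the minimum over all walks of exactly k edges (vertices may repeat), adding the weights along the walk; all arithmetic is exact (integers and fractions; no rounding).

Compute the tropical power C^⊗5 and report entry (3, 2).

C^⊗2:
  [-8, -7, -10, -11]
  [-5, 7, -6, -6]
  [-3, 9, -11, -9]
  [-3, -7, -8, -11]
C^⊗3:
  [-12, -12, -16, -16]
  [-9, -8, -11, -12]
  [-9, -13, -14, -17]
  [-8, -10, -16, -14]
C^⊗4:
  [-16, -18, -21, -22]
  [-13, -13, -17, -17]
  [-14, -16, -22, -20]
  [-14, -18, -19, -22]
C^⊗5:
  [-20, -23, -27, -27]
  [-17, -19, -22, -23]
  [-20, -24, -25, -28]
  [-19, -21, -27, -25]
Key observation: the optimum is the walk 3->4->3->4->3->2, with weight (-6) + (-5) + (-6) + (-5) + (-2) = -24.
Optimal value attained by: walk 3->4->3->4->3->2.
Answer: (C^⊗5)[3][2] = -24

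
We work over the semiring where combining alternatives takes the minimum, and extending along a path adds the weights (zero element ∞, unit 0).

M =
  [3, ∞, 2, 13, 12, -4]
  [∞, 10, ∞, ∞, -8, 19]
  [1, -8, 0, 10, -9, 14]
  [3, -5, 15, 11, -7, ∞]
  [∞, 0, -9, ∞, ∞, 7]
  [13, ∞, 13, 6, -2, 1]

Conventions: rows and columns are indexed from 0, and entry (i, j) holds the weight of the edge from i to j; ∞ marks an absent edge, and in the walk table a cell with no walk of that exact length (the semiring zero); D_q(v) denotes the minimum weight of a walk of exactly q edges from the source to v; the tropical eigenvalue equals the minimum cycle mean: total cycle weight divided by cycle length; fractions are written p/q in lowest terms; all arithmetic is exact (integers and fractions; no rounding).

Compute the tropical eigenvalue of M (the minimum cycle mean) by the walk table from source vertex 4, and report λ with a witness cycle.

q=0: [∞, ∞, ∞, ∞, 0, ∞]
q=1: [∞, 0, -9, ∞, ∞, 7]
q=2: [-8, -17, -9, 1, -18, 5]
q=3: [-8, -18, -27, 1, -25, -12]
q=4: [-26, -35, -34, -17, -36, -18]
q=5: [-33, -42, -45, -24, -43, -30]
q=6: [-44, -53, -52, -35, -54, -37]
Optimal cycle mean attained by: cycle 2->4->2, total (-9) + (-9), length 2.
Answer: λ = -9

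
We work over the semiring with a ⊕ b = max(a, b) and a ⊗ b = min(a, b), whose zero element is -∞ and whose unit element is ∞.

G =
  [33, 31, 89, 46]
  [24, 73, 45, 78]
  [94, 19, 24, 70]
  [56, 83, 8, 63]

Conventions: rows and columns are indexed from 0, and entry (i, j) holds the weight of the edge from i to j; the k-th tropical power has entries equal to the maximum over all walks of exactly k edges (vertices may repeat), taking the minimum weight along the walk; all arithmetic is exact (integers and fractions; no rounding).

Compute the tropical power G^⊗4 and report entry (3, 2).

G^⊗2:
  [89, 46, 33, 70]
  [56, 78, 45, 73]
  [56, 70, 89, 63]
  [56, 73, 56, 78]
G^⊗3:
  [56, 70, 89, 63]
  [56, 73, 56, 78]
  [89, 70, 56, 70]
  [56, 78, 56, 73]
G^⊗4:
  [89, 70, 56, 70]
  [56, 78, 56, 73]
  [56, 70, 89, 70]
  [56, 73, 56, 78]
Key observation: the optimum is the walk 3->0->2->0->2, with weight 56 min 89 min 94 min 89 = 56.
Optimal value attained by: walk 3->0->2->0->2.
Answer: (G^⊗4)[3][2] = 56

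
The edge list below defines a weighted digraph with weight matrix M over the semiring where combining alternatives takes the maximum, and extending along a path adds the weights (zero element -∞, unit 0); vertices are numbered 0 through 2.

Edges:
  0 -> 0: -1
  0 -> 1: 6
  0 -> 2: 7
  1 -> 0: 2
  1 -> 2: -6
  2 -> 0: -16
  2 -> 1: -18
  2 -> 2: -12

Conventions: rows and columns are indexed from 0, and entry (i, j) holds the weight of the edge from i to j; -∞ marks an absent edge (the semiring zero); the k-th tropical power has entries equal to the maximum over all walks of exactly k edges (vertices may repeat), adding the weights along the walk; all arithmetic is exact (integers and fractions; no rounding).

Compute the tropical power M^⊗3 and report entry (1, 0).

M^⊗2:
  [8, 5, 6]
  [1, 8, 9]
  [-16, -10, -9]
M^⊗3:
  [7, 14, 15]
  [10, 7, 8]
  [-8, -10, -9]
Key observation: the optimum is the walk 1->0->1->0, with weight 2 + 6 + 2 = 10.
Optimal value attained by: walk 1->0->1->0.
Answer: (M^⊗3)[1][0] = 10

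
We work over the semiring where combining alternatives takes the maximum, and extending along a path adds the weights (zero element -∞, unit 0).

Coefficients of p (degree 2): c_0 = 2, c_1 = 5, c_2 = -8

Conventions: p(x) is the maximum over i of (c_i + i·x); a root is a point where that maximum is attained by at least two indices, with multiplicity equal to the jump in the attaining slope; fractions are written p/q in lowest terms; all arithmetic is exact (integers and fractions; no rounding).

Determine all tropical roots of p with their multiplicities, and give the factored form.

hull edge (i=0, c=2) to (i=1, c=5): slope 3, span 1
hull edge (i=1, c=5) to (i=2, c=-8): slope -13, span 1
Factored form: p(x) = -8 ⊗ (x ⊕ (-3)) ⊗ (x ⊕ 13)
Answer: roots = -3 (mult 1), 13 (mult 1)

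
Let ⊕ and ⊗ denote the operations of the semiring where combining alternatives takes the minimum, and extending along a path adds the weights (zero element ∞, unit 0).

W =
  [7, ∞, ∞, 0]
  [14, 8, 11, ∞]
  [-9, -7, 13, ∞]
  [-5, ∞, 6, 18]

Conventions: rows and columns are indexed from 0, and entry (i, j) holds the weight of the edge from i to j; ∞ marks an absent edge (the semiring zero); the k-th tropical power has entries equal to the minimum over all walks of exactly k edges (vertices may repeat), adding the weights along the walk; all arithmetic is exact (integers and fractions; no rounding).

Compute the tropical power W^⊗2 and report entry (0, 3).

W^⊗2:
  [-5, ∞, 6, 7]
  [2, 4, 19, 14]
  [-2, 1, 4, -9]
  [-3, -1, 19, -5]
Key observation: the optimum is the walk 0->0->3, with weight 7 + 0 = 7.
Optimal value attained by: walk 0->0->3.
Answer: (W^⊗2)[0][3] = 7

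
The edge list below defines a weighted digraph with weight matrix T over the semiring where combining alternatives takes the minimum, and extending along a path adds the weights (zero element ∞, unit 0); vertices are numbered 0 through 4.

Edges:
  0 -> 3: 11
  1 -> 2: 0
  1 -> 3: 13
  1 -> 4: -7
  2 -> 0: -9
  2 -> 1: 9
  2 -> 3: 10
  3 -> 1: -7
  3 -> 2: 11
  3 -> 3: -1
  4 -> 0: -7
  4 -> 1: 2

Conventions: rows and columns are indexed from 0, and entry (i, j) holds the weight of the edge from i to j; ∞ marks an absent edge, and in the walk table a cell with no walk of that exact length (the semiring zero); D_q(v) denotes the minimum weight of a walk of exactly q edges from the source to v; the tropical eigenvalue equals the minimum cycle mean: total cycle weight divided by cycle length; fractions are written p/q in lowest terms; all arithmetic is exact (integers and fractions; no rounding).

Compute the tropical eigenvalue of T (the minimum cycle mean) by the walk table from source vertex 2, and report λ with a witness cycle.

q=0: [∞, ∞, 0, ∞, ∞]
q=1: [-9, 9, ∞, 10, ∞]
q=2: [∞, 3, 9, 2, 2]
q=3: [-5, -5, 3, 1, -4]
q=4: [-11, -6, -5, 0, -12]
q=5: [-19, -10, -6, -1, -13]
Optimal cycle mean attained by: cycle 0->3->1->4->0, total 11 + (-7) + (-7) + (-7), length 4.
Answer: λ = -5/2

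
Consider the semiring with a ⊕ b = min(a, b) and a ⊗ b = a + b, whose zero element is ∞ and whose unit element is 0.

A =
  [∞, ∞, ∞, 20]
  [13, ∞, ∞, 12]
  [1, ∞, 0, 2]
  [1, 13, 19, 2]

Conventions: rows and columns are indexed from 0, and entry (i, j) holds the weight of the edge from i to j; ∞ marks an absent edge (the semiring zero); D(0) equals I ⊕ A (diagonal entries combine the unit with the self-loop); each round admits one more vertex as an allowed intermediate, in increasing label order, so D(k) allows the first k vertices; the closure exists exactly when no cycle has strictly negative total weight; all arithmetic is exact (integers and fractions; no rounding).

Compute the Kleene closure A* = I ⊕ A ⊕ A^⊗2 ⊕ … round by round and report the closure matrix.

D(0):
  [0, ∞, ∞, 20]
  [13, 0, ∞, 12]
  [1, ∞, 0, 2]
  [1, 13, 19, 0]
D(1):
  [0, ∞, ∞, 20]
  [13, 0, ∞, 12]
  [1, ∞, 0, 2]
  [1, 13, 19, 0]
D(2):
  [0, ∞, ∞, 20]
  [13, 0, ∞, 12]
  [1, ∞, 0, 2]
  [1, 13, 19, 0]
D(3):
  [0, ∞, ∞, 20]
  [13, 0, ∞, 12]
  [1, ∞, 0, 2]
  [1, 13, 19, 0]
D(4):
  [0, 33, 39, 20]
  [13, 0, 31, 12]
  [1, 15, 0, 2]
  [1, 13, 19, 0]
Answer: A* = [[0, 33, 39, 20], [13, 0, 31, 12], [1, 15, 0, 2], [1, 13, 19, 0]]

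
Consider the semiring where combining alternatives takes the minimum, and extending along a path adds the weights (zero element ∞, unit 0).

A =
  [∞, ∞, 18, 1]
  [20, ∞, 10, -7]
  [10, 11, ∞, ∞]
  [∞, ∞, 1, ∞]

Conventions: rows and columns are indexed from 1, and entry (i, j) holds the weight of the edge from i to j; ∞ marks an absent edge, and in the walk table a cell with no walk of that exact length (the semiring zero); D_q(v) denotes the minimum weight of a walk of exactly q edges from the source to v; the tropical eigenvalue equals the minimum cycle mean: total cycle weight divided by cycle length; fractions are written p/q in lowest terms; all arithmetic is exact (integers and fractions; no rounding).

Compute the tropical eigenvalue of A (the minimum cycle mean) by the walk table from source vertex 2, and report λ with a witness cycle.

q=0: [∞, 0, ∞, ∞]
q=1: [20, ∞, 10, -7]
q=2: [20, 21, -6, 21]
q=3: [4, 5, 22, 14]
q=4: [25, 33, 15, -2]
Optimal cycle mean attained by: cycle 2->4->3->2, total (-7) + 1 + 11, length 3.
Answer: λ = 5/3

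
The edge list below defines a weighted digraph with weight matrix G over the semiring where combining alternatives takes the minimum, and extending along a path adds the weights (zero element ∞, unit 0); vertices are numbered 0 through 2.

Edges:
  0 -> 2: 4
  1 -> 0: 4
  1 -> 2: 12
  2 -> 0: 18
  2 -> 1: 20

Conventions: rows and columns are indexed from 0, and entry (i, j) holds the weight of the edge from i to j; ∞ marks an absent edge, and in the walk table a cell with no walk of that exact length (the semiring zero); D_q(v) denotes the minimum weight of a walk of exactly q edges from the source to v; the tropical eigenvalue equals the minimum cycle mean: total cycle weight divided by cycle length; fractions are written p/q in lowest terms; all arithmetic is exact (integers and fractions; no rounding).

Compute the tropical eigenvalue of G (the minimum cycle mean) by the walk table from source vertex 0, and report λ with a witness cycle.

q=0: [0, ∞, ∞]
q=1: [∞, ∞, 4]
q=2: [22, 24, ∞]
q=3: [28, ∞, 26]
Optimal cycle mean attained by: cycle 0->2->1->0, total 4 + 20 + 4, length 3.
Answer: λ = 28/3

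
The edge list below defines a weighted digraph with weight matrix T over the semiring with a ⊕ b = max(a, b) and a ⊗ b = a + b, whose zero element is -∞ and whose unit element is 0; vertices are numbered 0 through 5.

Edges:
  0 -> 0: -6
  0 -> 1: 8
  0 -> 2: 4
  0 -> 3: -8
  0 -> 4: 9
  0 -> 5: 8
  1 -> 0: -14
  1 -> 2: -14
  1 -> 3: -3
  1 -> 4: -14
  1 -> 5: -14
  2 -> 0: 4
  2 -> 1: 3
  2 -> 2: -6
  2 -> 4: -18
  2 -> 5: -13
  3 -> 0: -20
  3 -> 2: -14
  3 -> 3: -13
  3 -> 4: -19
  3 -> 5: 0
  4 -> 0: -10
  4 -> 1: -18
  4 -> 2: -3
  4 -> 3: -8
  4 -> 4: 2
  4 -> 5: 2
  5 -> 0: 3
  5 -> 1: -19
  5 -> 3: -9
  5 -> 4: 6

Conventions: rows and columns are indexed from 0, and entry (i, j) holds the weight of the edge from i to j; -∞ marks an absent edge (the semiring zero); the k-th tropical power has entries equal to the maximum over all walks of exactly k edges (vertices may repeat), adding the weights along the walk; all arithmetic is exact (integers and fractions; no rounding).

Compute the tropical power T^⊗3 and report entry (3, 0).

T^⊗2:
  [11, 7, 6, 5, 14, 11]
  [-10, -6, -10, -16, -5, -3]
  [-2, 12, 8, 0, 13, 12]
  [3, -11, -16, -9, 6, -12]
  [5, 0, -1, -6, 8, 4]
  [-3, 11, 7, -2, 12, 11]
T^⊗3:
  [14, 19, 15, 6, 20, 19]
  [0, -2, -6, -9, 3, -2]
  [15, 11, 10, 9, 18, 15]
  [-3, 11, 7, -2, 12, 11]
  [7, 13, 9, 0, 14, 13]
  [14, 10, 9, 8, 17, 14]
Key observation: the optimum is the walk 3->5->0->0, with weight 0 + 3 + (-6) = -3.
Optimal value attained by: walk 3->5->0->0.
Answer: (T^⊗3)[3][0] = -3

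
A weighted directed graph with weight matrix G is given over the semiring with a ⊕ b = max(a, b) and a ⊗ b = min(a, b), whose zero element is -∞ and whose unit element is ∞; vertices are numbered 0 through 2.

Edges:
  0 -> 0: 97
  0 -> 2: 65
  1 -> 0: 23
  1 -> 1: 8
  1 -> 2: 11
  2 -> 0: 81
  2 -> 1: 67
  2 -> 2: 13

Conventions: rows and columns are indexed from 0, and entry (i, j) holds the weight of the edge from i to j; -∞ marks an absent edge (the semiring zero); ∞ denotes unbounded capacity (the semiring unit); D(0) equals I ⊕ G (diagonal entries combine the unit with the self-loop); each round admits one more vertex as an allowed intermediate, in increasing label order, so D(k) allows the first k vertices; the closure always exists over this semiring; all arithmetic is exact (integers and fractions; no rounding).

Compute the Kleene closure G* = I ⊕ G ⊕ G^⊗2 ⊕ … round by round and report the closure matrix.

D(0):
  [∞, -∞, 65]
  [23, ∞, 11]
  [81, 67, ∞]
D(1):
  [∞, -∞, 65]
  [23, ∞, 23]
  [81, 67, ∞]
D(2):
  [∞, -∞, 65]
  [23, ∞, 23]
  [81, 67, ∞]
D(3):
  [∞, 65, 65]
  [23, ∞, 23]
  [81, 67, ∞]
Answer: G* = [[∞, 65, 65], [23, ∞, 23], [81, 67, ∞]]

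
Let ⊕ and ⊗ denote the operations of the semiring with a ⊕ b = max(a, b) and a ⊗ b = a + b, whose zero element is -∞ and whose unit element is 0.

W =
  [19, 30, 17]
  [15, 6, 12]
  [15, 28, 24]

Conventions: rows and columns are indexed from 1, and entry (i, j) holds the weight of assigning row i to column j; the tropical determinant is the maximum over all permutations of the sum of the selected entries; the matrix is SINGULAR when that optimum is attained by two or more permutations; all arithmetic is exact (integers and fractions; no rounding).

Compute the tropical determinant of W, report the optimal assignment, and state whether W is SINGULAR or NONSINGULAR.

σ = (1, 2, 3): 19 + 6 + 24 = 49
σ = (1, 3, 2): 19 + 12 + 28 = 59
σ = (2, 1, 3): 30 + 15 + 24 = 69
σ = (2, 3, 1): 30 + 12 + 15 = 57
σ = (3, 1, 2): 17 + 15 + 28 = 60
σ = (3, 2, 1): 17 + 6 + 15 = 38
Optimal value attained by: σ = (2, 1, 3).
Answer: det⊕(W) = 69; verdict: NONSINGULAR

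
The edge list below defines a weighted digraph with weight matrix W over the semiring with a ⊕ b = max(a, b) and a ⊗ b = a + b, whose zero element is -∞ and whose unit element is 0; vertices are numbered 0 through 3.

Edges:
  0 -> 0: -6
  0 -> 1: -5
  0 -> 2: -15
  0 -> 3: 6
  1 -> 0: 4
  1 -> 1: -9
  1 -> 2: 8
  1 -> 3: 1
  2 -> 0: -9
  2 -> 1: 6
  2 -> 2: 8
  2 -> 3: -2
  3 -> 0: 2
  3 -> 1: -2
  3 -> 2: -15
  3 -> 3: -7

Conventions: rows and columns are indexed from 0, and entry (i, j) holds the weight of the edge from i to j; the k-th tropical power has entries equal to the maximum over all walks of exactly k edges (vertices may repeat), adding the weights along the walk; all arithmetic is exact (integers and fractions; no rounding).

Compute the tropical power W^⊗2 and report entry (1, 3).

W^⊗2:
  [8, 4, 3, 0]
  [3, 14, 16, 10]
  [10, 14, 16, 7]
  [2, -3, 6, 8]
Key observation: the optimum is the walk 1->0->3, with weight 4 + 6 = 10.
Optimal value attained by: walk 1->0->3.
Answer: (W^⊗2)[1][3] = 10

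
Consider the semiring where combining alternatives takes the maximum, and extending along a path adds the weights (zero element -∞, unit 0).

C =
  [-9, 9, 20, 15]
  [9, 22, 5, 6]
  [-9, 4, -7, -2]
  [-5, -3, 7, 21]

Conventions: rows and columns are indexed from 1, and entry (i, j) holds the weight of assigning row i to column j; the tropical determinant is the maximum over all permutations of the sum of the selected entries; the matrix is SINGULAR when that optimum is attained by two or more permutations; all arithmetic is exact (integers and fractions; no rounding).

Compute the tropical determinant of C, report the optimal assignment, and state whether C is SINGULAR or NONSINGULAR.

σ = (1, 2, 3, 4): (-9) + 22 + (-7) + 21 = 27
σ = (1, 2, 4, 3): (-9) + 22 + (-2) + 7 = 18
σ = (1, 3, 2, 4): (-9) + 5 + 4 + 21 = 21
σ = (1, 3, 4, 2): (-9) + 5 + (-2) + (-3) = -9
σ = (1, 4, 2, 3): (-9) + 6 + 4 + 7 = 8
σ = (1, 4, 3, 2): (-9) + 6 + (-7) + (-3) = -13
σ = (2, 1, 3, 4): 9 + 9 + (-7) + 21 = 32
σ = (2, 1, 4, 3): 9 + 9 + (-2) + 7 = 23
σ = (2, 3, 1, 4): 9 + 5 + (-9) + 21 = 26
σ = (2, 3, 4, 1): 9 + 5 + (-2) + (-5) = 7
σ = (2, 4, 1, 3): 9 + 6 + (-9) + 7 = 13
σ = (2, 4, 3, 1): 9 + 6 + (-7) + (-5) = 3
σ = (3, 1, 2, 4): 20 + 9 + 4 + 21 = 54
σ = (3, 1, 4, 2): 20 + 9 + (-2) + (-3) = 24
σ = (3, 2, 1, 4): 20 + 22 + (-9) + 21 = 54
σ = (3, 2, 4, 1): 20 + 22 + (-2) + (-5) = 35
σ = (3, 4, 1, 2): 20 + 6 + (-9) + (-3) = 14
σ = (3, 4, 2, 1): 20 + 6 + 4 + (-5) = 25
σ = (4, 1, 2, 3): 15 + 9 + 4 + 7 = 35
σ = (4, 1, 3, 2): 15 + 9 + (-7) + (-3) = 14
σ = (4, 2, 1, 3): 15 + 22 + (-9) + 7 = 35
σ = (4, 2, 3, 1): 15 + 22 + (-7) + (-5) = 25
σ = (4, 3, 1, 2): 15 + 5 + (-9) + (-3) = 8
σ = (4, 3, 2, 1): 15 + 5 + 4 + (-5) = 19
Optimal value attained by: σ = (3, 1, 2, 4).
Answer: det⊕(C) = 54; verdict: SINGULAR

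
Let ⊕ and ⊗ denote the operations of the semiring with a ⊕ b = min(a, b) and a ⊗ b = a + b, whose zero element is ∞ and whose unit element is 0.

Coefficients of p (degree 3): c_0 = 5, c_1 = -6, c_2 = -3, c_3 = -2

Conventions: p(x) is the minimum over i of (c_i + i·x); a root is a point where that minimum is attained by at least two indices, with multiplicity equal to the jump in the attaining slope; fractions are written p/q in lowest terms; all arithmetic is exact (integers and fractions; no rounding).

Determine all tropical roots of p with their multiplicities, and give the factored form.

hull edge (i=0, c=5) to (i=1, c=-6): slope -11, span 1
hull edge (i=1, c=-6) to (i=3, c=-2): slope 2, span 2
Factored form: p(x) = -2 ⊗ (x ⊕ (-2)) ⊗ (x ⊕ (-2)) ⊗ (x ⊕ 11)
Answer: roots = -2 (mult 2), 11 (mult 1)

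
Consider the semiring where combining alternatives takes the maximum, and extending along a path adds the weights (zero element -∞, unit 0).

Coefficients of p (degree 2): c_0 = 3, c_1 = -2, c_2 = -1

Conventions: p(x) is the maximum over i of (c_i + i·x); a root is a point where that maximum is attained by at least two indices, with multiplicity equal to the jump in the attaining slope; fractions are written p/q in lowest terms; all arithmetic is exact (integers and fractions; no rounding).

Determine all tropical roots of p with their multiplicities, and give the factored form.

hull edge (i=0, c=3) to (i=2, c=-1): slope -2, span 2
Factored form: p(x) = -1 ⊗ (x ⊕ 2) ⊗ (x ⊕ 2)
Answer: roots = 2 (mult 2)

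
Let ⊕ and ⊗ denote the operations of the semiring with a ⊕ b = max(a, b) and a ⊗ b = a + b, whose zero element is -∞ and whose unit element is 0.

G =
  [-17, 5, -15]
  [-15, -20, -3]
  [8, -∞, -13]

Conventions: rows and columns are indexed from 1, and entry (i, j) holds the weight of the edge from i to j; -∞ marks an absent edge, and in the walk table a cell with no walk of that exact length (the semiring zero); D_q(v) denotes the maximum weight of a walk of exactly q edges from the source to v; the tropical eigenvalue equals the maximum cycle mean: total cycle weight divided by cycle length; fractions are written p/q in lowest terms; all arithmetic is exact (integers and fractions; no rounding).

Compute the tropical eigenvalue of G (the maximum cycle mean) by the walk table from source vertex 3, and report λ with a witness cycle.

q=0: [-∞, -∞, 0]
q=1: [8, -∞, -13]
q=2: [-5, 13, -7]
q=3: [1, 0, 10]
Optimal cycle mean attained by: cycle 1->2->3->1, total 5 + (-3) + 8, length 3.
Answer: λ = 10/3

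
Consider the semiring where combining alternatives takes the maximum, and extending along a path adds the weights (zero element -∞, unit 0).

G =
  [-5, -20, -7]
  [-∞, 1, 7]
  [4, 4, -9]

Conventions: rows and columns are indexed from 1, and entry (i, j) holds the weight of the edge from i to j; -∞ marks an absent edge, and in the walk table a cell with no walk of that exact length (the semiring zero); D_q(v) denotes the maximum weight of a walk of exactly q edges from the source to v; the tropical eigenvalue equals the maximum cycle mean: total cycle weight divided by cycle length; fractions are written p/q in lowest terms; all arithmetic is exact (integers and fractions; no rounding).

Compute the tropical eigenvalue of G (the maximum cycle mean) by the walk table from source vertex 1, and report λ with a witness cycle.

q=0: [0, -∞, -∞]
q=1: [-5, -20, -7]
q=2: [-3, -3, -12]
q=3: [-8, -2, 4]
Optimal cycle mean attained by: cycle 2->3->2, total 7 + 4, length 2.
Answer: λ = 11/2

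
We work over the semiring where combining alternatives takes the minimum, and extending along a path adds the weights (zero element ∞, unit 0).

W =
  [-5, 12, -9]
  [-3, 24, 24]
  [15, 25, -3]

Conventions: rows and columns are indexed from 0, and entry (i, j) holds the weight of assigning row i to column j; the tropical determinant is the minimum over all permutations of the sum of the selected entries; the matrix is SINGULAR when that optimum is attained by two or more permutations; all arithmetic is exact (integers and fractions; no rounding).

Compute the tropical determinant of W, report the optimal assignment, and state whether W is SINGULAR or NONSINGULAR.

σ = (0, 1, 2): (-5) + 24 + (-3) = 16
σ = (0, 2, 1): (-5) + 24 + 25 = 44
σ = (1, 0, 2): 12 + (-3) + (-3) = 6
σ = (1, 2, 0): 12 + 24 + 15 = 51
σ = (2, 0, 1): (-9) + (-3) + 25 = 13
σ = (2, 1, 0): (-9) + 24 + 15 = 30
Optimal value attained by: σ = (1, 0, 2).
Answer: det⊕(W) = 6; verdict: NONSINGULAR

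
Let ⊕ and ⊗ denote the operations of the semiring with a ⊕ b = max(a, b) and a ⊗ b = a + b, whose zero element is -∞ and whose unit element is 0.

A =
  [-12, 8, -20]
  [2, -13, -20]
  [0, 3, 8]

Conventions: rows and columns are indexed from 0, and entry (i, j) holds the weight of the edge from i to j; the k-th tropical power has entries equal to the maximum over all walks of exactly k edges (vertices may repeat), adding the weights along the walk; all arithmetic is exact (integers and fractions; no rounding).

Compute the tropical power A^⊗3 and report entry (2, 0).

A^⊗2:
  [10, -4, -12]
  [-10, 10, -12]
  [8, 11, 16]
A^⊗3:
  [-2, 18, -4]
  [12, -2, -4]
  [16, 19, 24]
Key observation: the optimum is the walk 2->2->2->0, with weight 8 + 8 + 0 = 16.
Optimal value attained by: walk 2->2->2->0.
Answer: (A^⊗3)[2][0] = 16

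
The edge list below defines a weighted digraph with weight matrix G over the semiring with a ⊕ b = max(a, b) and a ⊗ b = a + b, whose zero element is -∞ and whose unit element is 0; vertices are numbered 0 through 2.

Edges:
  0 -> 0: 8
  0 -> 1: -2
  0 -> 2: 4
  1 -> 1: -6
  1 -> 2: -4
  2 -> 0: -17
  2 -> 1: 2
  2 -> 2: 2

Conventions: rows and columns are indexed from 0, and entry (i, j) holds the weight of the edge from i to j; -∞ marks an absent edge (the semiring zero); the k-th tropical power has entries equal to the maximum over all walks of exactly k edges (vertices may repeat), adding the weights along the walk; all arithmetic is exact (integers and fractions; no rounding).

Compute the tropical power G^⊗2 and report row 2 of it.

G^⊗2:
  [16, 6, 12]
  [-21, -2, -2]
  [-9, 4, 4]
Answer: row 2 of G^⊗2 = [-9, 4, 4]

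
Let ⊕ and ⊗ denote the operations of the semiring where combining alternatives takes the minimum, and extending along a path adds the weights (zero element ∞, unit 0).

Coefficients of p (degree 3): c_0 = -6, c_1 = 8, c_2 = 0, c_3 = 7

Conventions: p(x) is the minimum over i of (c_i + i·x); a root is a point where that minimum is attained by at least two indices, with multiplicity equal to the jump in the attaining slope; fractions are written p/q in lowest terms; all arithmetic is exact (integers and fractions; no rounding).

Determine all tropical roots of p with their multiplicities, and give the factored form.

hull edge (i=0, c=-6) to (i=2, c=0): slope 3, span 2
hull edge (i=2, c=0) to (i=3, c=7): slope 7, span 1
Factored form: p(x) = 7 ⊗ (x ⊕ (-7)) ⊗ (x ⊕ (-3)) ⊗ (x ⊕ (-3))
Answer: roots = -7 (mult 1), -3 (mult 2)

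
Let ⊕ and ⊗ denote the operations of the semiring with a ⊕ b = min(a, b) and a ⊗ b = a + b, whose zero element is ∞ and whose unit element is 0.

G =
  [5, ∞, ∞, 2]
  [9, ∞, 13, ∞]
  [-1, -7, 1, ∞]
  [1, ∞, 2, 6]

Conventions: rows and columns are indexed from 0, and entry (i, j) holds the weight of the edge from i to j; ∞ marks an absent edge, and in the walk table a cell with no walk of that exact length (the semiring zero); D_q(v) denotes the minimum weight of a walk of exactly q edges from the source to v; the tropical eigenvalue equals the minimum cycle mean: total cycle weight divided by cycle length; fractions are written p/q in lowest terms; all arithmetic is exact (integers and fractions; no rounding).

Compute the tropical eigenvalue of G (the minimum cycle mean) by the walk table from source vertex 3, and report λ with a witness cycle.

q=0: [∞, ∞, ∞, 0]
q=1: [1, ∞, 2, 6]
q=2: [1, -5, 3, 3]
q=3: [2, -4, 4, 3]
q=4: [3, -3, 5, 4]
Optimal cycle mean attained by: cycle 0->3->2->0, total 2 + 2 + (-1), length 3.
Answer: λ = 1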